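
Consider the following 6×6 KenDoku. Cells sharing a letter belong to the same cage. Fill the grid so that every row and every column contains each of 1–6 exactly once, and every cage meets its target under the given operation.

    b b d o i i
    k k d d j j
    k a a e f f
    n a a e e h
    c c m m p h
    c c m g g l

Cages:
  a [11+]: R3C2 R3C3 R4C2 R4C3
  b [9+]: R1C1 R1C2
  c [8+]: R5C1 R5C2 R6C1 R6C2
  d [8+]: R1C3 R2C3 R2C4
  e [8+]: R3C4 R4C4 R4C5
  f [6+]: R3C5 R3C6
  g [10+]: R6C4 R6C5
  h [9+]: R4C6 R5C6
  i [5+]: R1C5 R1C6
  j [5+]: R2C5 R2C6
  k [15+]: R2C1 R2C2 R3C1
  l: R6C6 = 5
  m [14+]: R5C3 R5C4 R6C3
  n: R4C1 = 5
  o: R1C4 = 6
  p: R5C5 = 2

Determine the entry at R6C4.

O is a freebie, so R1C4 = 6.
N is a freebie, leaving R4C1 = 5.
P is a freebie, leaving R5C5 = 2.
Column 4 now contains 6, leaving R6C4 = 4.
Row 6 now contains 4, which forces R6C5 = 6.
Cage l is a single given cell, leaving R6C6 = 5.
Cage b's pair has sum 9, so R1C1 = 4.
Cage b needs two cells with sum 9, leaving R1C2 = 5.
Column 2 now contains 5; hence R2C2 = 6.
4 is placed in column 1; hence R3C1 = 6.
Cage m has sum 14; hence R5C3 = 6.
Cage m needs sum 14; hence R5C4 = 5.
Row 5 already has 6, which forces R5C6 = 3.
5 is placed in row 6, which forces R6C3 = 3.
The two cells of cage i must have sum 5, which forces R1C5 = 3.
Cage i needs two cells with sum 5; hence R1C6 = 2.
Row 2 now contains 6, which forces R2C1 = 3.
2 is placed in column 6; hence R3C6 = 1.
Column 5 now contains 3, so R4C5 = 4.
Column 6 now contains 3; hence R4C6 = 6.
Row 5 already has 3, which forces R5C1 = 1.
Cage c has sum 8, so R5C2 = 4.
Cage c needs sum 8, which forces R6C1 = 2.
The 4 cells of cage c must have sum 8; hence R6C2 = 1.
Row 1 now contains 2, which forces R1C3 = 1.
The 3 cells of cage d must have sum 8, leaving R2C3 = 5.
Cage d needs sum 8, leaving R2C4 = 2.
4 is placed in column 5, which forces R2C5 = 1.
Column 6 now contains 1, so R2C6 = 4.
Column 3 now contains 5, so R3C3 = 4.
Row 3 already has 1, leaving R3C4 = 3.
4 is placed in column 5; hence R3C5 = 5.
Column 3 already has 1, so R4C3 = 2.
The 3 cells of cage e must have sum 8, which forces R4C4 = 1.
Row 3 already has 3; hence R3C2 = 2.
2 is placed in row 4, so R4C2 = 3.
The full grid is 4 5 1 6 3 2 / 3 6 5 2 1 4 / 6 2 4 3 5 1 / 5 3 2 1 4 6 / 1 4 6 5 2 3 / 2 1 3 4 6 5.

4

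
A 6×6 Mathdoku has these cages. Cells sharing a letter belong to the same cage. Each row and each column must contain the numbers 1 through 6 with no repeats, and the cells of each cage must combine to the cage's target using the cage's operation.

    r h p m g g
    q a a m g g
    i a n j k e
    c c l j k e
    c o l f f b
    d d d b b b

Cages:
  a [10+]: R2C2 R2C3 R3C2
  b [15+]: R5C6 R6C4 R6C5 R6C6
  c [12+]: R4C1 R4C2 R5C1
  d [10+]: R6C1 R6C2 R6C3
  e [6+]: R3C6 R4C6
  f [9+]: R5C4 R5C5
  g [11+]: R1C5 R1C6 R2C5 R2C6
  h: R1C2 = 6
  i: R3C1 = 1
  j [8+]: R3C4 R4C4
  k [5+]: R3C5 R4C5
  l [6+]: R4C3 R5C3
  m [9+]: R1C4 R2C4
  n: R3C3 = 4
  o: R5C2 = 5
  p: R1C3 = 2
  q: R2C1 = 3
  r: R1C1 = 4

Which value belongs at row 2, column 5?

R is a freebie, which forces R1C1 = 4.
H is a freebie, so R1C2 = 6.
Cage p is a single given cell, leaving R1C3 = 2.
Cage q is a single given cell, so R2C1 = 3.
Cage i is a single given cell, so R3C1 = 1.
Cage n is a single given cell; hence R3C3 = 4.
Cage o is a single given cell, leaving R5C2 = 5.
Row 5 already has 5, so R5C3 = 1.
The 3 cells of cage a must have sum 10, so R3C2 = 3.
3 is placed in row 3, leaving R3C5 = 2.
Row 3 already has 2; hence R3C6 = 5.
Column 3 now contains 1, which forces R4C3 = 5.
Column 5 now contains 2, so R4C5 = 3.
Column 5 now contains 3, so R5C5 = 6.
5 is placed in column 3, leaving R6C3 = 3.
The 3 cells of cage a must have sum 10; hence R2C2 = 1.
5 is placed in column 3; hence R2C3 = 6.
Row 2 now contains 6, which forces R2C4 = 4.
Row 2 already has 1, which forces R2C5 = 5.
Row 2 already has 4; hence R2C6 = 2.
Row 3 already has 5, which forces R3C4 = 6.
The 3 cells of cage c must have sum 12, so R4C1 = 6.
Cage c needs sum 12, which forces R4C2 = 4.
Cage j needs two cells with sum 8, leaving R4C4 = 2.
The two cells of cage e must have sum 6; hence R4C6 = 1.
Row 5 already has 6, which forces R5C1 = 2.
Row 5 already has 6, leaving R5C4 = 3.
3 is placed in row 5, leaving R5C6 = 4.
6 is placed in column 1; hence R6C1 = 5.
Column 2 already has 1, so R6C2 = 2.
Row 6 already has 5, which forces R6C4 = 1.
Row 6 already has 1, which forces R6C5 = 4.
Column 6 already has 1, leaving R6C6 = 6.
Column 4 now contains 3, leaving R1C4 = 5.
5 is placed in column 5, which forces R1C5 = 1.
Column 6 already has 1, leaving R1C6 = 3.
The full grid is 4 6 2 5 1 3 / 3 1 6 4 5 2 / 1 3 4 6 2 5 / 6 4 5 2 3 1 / 2 5 1 3 6 4 / 5 2 3 1 4 6.

5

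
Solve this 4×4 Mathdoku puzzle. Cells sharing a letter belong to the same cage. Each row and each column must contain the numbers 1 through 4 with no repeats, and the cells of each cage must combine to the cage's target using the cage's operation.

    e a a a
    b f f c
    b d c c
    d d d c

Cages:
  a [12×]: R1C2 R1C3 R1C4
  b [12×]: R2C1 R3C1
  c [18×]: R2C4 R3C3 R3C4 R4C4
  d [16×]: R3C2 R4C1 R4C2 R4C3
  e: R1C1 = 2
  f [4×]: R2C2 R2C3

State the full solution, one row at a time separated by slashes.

Cage e is a single given cell; hence R1C1 = 2.
Cage d has product 16, leaving R3C2 = 2.
Cage c needs product 18, which forces R3C3 = 3.
Row 3 already has 2, so R3C4 = 1.
Cage b needs two cells with product 12, leaving R2C1 = 3.
Row 2 already has 3, leaving R2C4 = 2.
3 is placed in row 3, leaving R3C1 = 4.
4 is placed in column 1, which forces R4C1 = 1.
Row 4 already has 1, which forces R4C2 = 4.
Cage d needs product 16, leaving R4C3 = 2.
Column 4 now contains 2, leaving R4C4 = 3.
The 3 cells of cage a must have product 12; hence R1C2 = 3.
Cage a needs product 12, leaving R1C3 = 1.
Column 4 now contains 3, leaving R1C4 = 4.
Column 2 now contains 4, which forces R2C2 = 1.
Cage f's pair has product 4, so R2C3 = 4.

2 3 1 4 / 3 1 4 2 / 4 2 3 1 / 1 4 2 3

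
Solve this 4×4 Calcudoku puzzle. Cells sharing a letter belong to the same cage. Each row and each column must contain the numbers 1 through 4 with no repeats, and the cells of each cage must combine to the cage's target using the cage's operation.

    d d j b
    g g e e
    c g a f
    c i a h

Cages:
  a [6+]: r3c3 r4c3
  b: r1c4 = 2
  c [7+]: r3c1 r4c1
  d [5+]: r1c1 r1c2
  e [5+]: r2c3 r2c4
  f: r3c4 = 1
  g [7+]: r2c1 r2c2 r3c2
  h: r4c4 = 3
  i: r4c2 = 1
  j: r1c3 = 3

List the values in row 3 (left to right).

J is a freebie, so r1c3 = 3.
B is a freebie, which forces r1c4 = 2.
Cage f is a single given cell, which forces r3c4 = 1.
I is a freebie; hence r4c2 = 1.
H is a freebie, leaving r4c4 = 3.
Cage d needs two cells with sum 5, so r1c1 = 1.
Column 2 already has 1, so r1c2 = 4.
Column 1 already has 1, which forces r2c1 = 2.
2 is placed in row 2, so r2c2 = 3.
Cage e's pair has sum 5, which forces r2c3 = 1.
Column 4 already has 3; hence r2c4 = 4.
Cage c needs two cells with sum 7; hence r3c1 = 3.
4 is placed in column 2, so r3c2 = 2.
Row 3 already has 2, so r3c3 = 4.
Row 4 already has 3; hence r4c1 = 4.
Column 3 now contains 4, leaving r4c3 = 2.
Filled in: 1 4 3 2 / 2 3 1 4 / 3 2 4 1 / 4 1 2 3.

3 2 4 1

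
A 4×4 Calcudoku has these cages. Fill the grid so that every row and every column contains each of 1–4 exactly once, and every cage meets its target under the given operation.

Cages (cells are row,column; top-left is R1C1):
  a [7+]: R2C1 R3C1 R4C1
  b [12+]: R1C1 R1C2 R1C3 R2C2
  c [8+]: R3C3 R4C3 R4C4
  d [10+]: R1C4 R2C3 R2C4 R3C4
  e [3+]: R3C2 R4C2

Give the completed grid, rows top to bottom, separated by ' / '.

Column 1 needs a 3, and only R1C1 is open for it.
In column 2, 3 can only go at R2C2, so R2C2 = 3.
The 4 cells of cage d must have sum 10; hence R3C4 = 3.
Row 1 needs a 1, and only R1C4 is open for it.
The only place for 1 in row 2 is R2C1.
Row 3 needs a 4, and only R3C1 is open for it.
Column 1 now contains 4, leaving R4C1 = 2.
2 is placed in row 4, so R4C2 = 1.
2 is placed in row 4, so R4C4 = 4.
The 4 cells of cage d must have sum 10, so R2C3 = 4.
4 is placed in column 4, so R2C4 = 2.
Column 2 now contains 1, which forces R3C2 = 2.
The 3 cells of cage c must have sum 8, leaving R3C3 = 1.
4 is placed in row 4, which forces R4C3 = 3.
2 is placed in column 2, leaving R1C2 = 4.
Column 3 already has 4, so R1C3 = 2.

3 4 2 1 / 1 3 4 2 / 4 2 1 3 / 2 1 3 4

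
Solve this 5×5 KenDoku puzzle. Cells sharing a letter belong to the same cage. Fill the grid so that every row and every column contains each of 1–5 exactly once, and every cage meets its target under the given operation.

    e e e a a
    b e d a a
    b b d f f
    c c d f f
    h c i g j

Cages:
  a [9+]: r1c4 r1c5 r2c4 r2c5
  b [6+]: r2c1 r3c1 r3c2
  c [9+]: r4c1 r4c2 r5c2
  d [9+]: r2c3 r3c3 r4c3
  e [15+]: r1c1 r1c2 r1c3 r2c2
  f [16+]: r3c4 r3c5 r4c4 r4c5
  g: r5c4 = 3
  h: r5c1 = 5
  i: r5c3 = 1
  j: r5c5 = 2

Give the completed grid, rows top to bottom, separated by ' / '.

3 2 5 4 1 / 2 5 4 1 3 / 1 3 2 5 4 / 4 1 3 2 5 / 5 4 1 3 2

H is a freebie, which forces r5c1 = 5.
I is a freebie, leaving r5c3 = 1.
Cage g is a single given cell; hence r5c4 = 3.
J is a freebie, so r5c5 = 2.
Row 5 now contains 2, which forces r5c2 = 4.
Row 4 needs a 1, and only r4c2 is open for it.
Cage c needs sum 9, which forces r4c1 = 4.
Cage f needs sum 16; hence r3c4 = 5.
The 4 cells of cage f must have sum 16; hence r3c5 = 4.
Cage f has sum 16, which forces r4c4 = 2.
Cage f needs sum 16, which forces r4c5 = 5.
Cage d has sum 9, leaving r2c3 = 4.
4 is placed in row 2, leaving r2c4 = 1.
Row 2 now contains 1, leaving r2c5 = 3.
Cage d has sum 9; hence r3c3 = 2.
2 is placed in row 4, leaving r4c3 = 3.
4 is placed in column 3, leaving r1c3 = 5.
Column 4 now contains 1; hence r1c4 = 4.
3 is placed in column 5, leaving r1c5 = 1.
Row 2 already has 3, so r2c1 = 2.
Row 2 already has 3, so r2c2 = 5.
The 3 cells of cage b must have sum 6, which forces r3c1 = 1.
2 is placed in row 3, which forces r3c2 = 3.
2 is placed in column 1, so r1c1 = 3.
Column 2 now contains 3, leaving r1c2 = 2.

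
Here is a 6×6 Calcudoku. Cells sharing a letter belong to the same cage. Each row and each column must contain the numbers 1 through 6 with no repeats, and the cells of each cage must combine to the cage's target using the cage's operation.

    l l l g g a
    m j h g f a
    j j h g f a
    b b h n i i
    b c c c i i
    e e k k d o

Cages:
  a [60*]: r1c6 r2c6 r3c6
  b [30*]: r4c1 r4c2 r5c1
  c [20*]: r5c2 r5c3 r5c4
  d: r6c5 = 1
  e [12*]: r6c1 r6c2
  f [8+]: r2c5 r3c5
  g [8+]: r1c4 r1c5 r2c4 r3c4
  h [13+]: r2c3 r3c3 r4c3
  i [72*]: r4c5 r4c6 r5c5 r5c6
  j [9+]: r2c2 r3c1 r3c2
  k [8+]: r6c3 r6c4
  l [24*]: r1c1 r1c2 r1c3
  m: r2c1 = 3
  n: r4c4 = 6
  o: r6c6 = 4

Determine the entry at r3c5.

Cage m is given, leaving r2c1 = 3.
N is a freebie, so r4c4 = 6.
Cage d is a single given cell, which forces r6c5 = 1.
Cage o is a single given cell, which forces r6c6 = 4.
Column 5 now contains 1, which forces r1c5 = 2.
Cage f needs two cells with sum 8; hence r2c5 = 5.
Cage f needs two cells with sum 8, leaving r3c5 = 3.
3 is placed in column 5; hence r4c5 = 4.
Column 5 already has 4; hence r5c5 = 6.
Cage g needs sum 8, so r1c4 = 3.
The 3 cells of cage b must have product 30, which forces r4c2 = 3.
Row 4 already has 3, leaving r4c6 = 1.
Column 6 now contains 1, which forces r5c6 = 3.
The only place for 5 in row 1 is r1c6.
Row 2 needs a 4, and only r2c2 is open for it.
Cage j has sum 9; hence r3c1 = 4.
Cage j needs sum 9, leaving r3c2 = 1.
Row 3 already has 1, leaving r3c4 = 2.
2 is placed in row 3; hence r3c6 = 6.
1 is placed in column 2; hence r5c2 = 5.
Column 4 already has 2, so r6c4 = 5.
Cage l needs product 24, which forces r1c1 = 1.
1 is placed in column 2, so r1c2 = 6.
The 3 cells of cage l must have product 24; hence r1c3 = 4.
Cage h needs sum 13, which forces r2c3 = 6.
Column 4 already has 2, leaving r2c4 = 1.
6 is placed in column 6, which forces r2c6 = 2.
Row 3 now contains 6; hence r3c3 = 5.
Cage b has product 30, which forces r4c1 = 5.
Cage h needs sum 13; hence r4c3 = 2.
5 is placed in row 5, leaving r5c1 = 2.
Column 3 now contains 4, so r5c3 = 1.
Column 4 now contains 1; hence r5c4 = 4.
Column 1 already has 2, which forces r6c1 = 6.
Column 2 already has 6, which forces r6c2 = 2.
Cage k's pair has sum 8; hence r6c3 = 3.
Filled in: 1 6 4 3 2 5 / 3 4 6 1 5 2 / 4 1 5 2 3 6 / 5 3 2 6 4 1 / 2 5 1 4 6 3 / 6 2 3 5 1 4.

3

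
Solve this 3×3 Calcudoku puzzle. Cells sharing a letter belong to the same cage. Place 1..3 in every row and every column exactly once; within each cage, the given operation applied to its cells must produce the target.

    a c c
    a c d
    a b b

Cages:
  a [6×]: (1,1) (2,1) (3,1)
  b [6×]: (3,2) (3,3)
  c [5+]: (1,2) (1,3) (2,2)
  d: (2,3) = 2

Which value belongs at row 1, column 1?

2

D is a freebie, which forces (2,3) = 2.
Column 3 now contains 2, which forces (3,3) = 3.
The 3 cells of cage c must have sum 5, which forces (1,2) = 3.
Column 3 now contains 2; hence (1,3) = 1.
2 is placed in row 2, so (2,2) = 1.
3 is placed in row 3; hence (3,2) = 2.
1 is placed in row 1, which forces (1,1) = 2.
1 is placed in row 2; hence (2,1) = 3.
2 is placed in row 3, leaving (3,1) = 1.
The full grid is 2 3 1 / 3 1 2 / 1 2 3.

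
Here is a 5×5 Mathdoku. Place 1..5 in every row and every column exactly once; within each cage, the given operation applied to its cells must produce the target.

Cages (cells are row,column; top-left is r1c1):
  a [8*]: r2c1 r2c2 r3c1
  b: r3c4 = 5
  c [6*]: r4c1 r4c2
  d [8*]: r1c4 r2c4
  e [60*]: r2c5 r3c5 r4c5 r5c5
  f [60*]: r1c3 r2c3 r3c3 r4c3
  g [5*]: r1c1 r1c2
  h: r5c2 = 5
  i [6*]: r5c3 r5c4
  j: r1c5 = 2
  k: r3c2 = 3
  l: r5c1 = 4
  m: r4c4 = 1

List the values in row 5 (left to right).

Cage j is a single given cell, leaving r1c5 = 2.
Cage k is a single given cell, so r3c2 = 3.
B is a freebie; hence r3c4 = 5.
Column 2 already has 3, which forces r4c2 = 2.
M is a freebie, leaving r4c4 = 1.
L is a freebie, so r5c1 = 4.
H is a freebie; hence r5c2 = 5.
Cage g's pair has product 5, so r1c1 = 5.
Column 2 now contains 5, so r1c2 = 1.
Row 1 now contains 2, leaving r1c4 = 4.
Cage a needs product 8, leaving r2c2 = 4.
Cage d's pair has product 8; hence r2c4 = 2.
2 is placed in row 4, leaving r4c1 = 3.
2 is placed in column 4, so r5c4 = 3.
Row 5 already has 3, leaving r5c5 = 1.
4 is placed in row 1, leaving r1c3 = 3.
2 is placed in row 2, so r2c1 = 1.
Row 2 already has 1; hence r2c3 = 5.
Cage e needs product 60, so r2c5 = 3.
Cage a needs product 8, which forces r3c1 = 2.
Column 5 now contains 1; hence r3c5 = 4.
Column 3 already has 5; hence r4c3 = 4.
Cage e needs product 60; hence r4c5 = 5.
Row 5 already has 3, leaving r5c3 = 2.
Row 3 already has 4, which forces r3c3 = 1.
The full grid is 5 1 3 4 2 / 1 4 5 2 3 / 2 3 1 5 4 / 3 2 4 1 5 / 4 5 2 3 1.

4 5 2 3 1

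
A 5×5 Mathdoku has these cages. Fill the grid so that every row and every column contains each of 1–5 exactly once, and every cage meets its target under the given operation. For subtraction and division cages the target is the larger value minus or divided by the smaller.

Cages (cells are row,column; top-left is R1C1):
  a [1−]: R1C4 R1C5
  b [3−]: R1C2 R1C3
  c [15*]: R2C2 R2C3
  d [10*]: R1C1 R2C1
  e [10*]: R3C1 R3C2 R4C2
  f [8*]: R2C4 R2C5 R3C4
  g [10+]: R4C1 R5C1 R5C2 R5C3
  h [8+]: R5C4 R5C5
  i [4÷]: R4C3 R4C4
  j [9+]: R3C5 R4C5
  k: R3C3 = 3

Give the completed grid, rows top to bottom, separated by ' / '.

5 4 1 3 2 / 2 3 5 4 1 / 1 5 3 2 4 / 3 2 4 1 5 / 4 1 2 5 3

Cage k is given, leaving R3C3 = 3.
The two cells of cage c must have product 15, leaving R2C2 = 3.
3 is placed in column 3; hence R2C3 = 5.
Cage d's pair has product 10; hence R1C1 = 5.
Row 2 already has 5, leaving R2C1 = 2.
Column 1 now contains 2; hence R3C1 = 1.
Cage f needs product 8, which forces R3C4 = 2.
2 is placed in row 3; hence R3C2 = 5.
Row 3 already has 5, leaving R3C5 = 4.
Cage e has product 10, which forces R4C2 = 2.
Column 5 now contains 4, which forces R4C5 = 5.
Column 2 already has 2, which forces R5C2 = 1.
Row 5 now contains 1, so R5C3 = 2.
5 is placed in column 5, which forces R5C5 = 3.
1 is placed in column 2; hence R1C2 = 4.
Cage b's pair has difference 3, leaving R1C3 = 1.
1 is placed in row 1, which forces R1C4 = 3.
Column 5 already has 3, leaving R1C5 = 2.
The 3 cells of cage f must have product 8, leaving R2C4 = 4.
Column 5 now contains 4; hence R2C5 = 1.
Cage g needs sum 10; hence R4C1 = 3.
Column 3 already has 1; hence R4C3 = 4.
Column 4 now contains 4, leaving R4C4 = 1.
3 is placed in row 5, leaving R5C1 = 4.
3 is placed in row 5, so R5C4 = 5.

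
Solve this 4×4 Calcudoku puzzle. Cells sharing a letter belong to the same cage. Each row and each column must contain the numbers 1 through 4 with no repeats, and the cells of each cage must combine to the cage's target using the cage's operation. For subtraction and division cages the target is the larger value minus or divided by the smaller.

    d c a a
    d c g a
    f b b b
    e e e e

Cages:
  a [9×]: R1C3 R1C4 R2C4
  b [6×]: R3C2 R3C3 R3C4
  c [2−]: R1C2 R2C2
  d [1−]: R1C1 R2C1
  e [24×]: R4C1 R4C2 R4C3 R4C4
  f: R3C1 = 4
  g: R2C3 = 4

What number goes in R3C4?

2

The 3 cells of cage a must have product 9; hence R1C3 = 3.
Cage a has product 9; hence R1C4 = 1.
Cage g is a single given cell, so R2C3 = 4.
Cage a has product 9, leaving R2C4 = 3.
F is a freebie, so R3C1 = 4.
3 is placed in column 4, leaving R3C4 = 2.
2 is placed in column 4, so R4C4 = 4.
Column 1 already has 4, which forces R1C1 = 2.
The two cells of cage c must have difference 2, so R1C2 = 4.
Cage d needs two cells with difference 1, leaving R2C1 = 1.
The two cells of cage c must have difference 2, leaving R2C2 = 2.
The 3 cells of cage b must have product 6, which forces R3C2 = 3.
Row 3 already has 2, so R3C3 = 1.
Column 1 now contains 1, leaving R4C1 = 3.
Column 2 now contains 3, leaving R4C2 = 1.
1 is placed in column 3, which forces R4C3 = 2.
Completed grid: 2 4 3 1 / 1 2 4 3 / 4 3 1 2 / 3 1 2 4.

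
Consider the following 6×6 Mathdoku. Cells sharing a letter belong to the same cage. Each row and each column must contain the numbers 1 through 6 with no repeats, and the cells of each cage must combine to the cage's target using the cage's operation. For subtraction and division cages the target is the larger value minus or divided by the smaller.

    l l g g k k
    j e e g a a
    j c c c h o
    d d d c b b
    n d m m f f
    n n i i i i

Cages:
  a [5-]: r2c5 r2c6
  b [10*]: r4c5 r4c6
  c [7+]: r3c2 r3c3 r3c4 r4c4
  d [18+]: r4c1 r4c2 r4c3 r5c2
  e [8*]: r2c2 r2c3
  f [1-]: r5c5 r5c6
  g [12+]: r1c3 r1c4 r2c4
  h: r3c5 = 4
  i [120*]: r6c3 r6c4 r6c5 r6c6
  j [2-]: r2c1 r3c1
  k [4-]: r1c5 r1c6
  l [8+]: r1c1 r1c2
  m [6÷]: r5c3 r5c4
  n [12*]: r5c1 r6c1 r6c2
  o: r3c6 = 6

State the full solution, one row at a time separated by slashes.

6 2 4 3 1 5 / 3 4 2 5 6 1 / 5 1 3 2 4 6 / 4 3 6 1 5 2 / 2 5 1 6 3 4 / 1 6 5 4 2 3

Cage h is given, leaving r3c5 = 4.
Cage o is a single given cell, which forces r3c6 = 6.
Cage c needs sum 7, so r4c4 = 1.
Column 4 already has 1, leaving r5c4 = 6.
Cage a's pair has difference 5, leaving r2c5 = 6.
Column 6 already has 6, so r2c6 = 1.
Row 5 already has 6, so r5c3 = 1.
Cage k needs two cells with difference 4, leaving r1c5 = 1.
The two cells of cage k must have difference 4, leaving r1c6 = 5.
Cage c needs sum 7, leaving r3c2 = 1.
Column 6 already has 5, which forces r4c6 = 2.
Row 4 now contains 2, so r4c5 = 5.
Cage d needs sum 18, so r5c2 = 5.
In row 2, 3 can only go at r2c1, so r2c1 = 3.
The two cells of cage j must have difference 2, leaving r3c1 = 5.
3 is placed in column 1; hence r6c1 = 1.
The only place for 5 in row 2 is r2c4.
Cage i has product 120, so r6c3 = 5.
Row 6 needs a 6, and only r6c2 is open for it.
Cage l needs two cells with sum 8, which forces r1c1 = 6.
Column 2 already has 6; hence r1c2 = 2.
2 is placed in column 2, so r2c2 = 4.
Row 2 now contains 4, leaving r2c3 = 2.
2 is placed in column 3; hence r3c3 = 3.
Row 3 now contains 3, which forces r3c4 = 2.
Column 1 already has 6; hence r4c1 = 4.
Column 2 already has 4, leaving r4c2 = 3.
Row 4 already has 4, which forces r4c3 = 6.
The 3 cells of cage n must have product 12, so r5c1 = 2.
Row 5 now contains 2, which forces r5c5 = 3.
Row 5 now contains 3; hence r5c6 = 4.
Column 5 already has 3; hence r6c5 = 2.
4 is placed in column 6; hence r6c6 = 3.
3 is placed in column 3, so r1c3 = 4.
Cage g has sum 12, which forces r1c4 = 3.
3 is placed in row 6, which forces r6c4 = 4.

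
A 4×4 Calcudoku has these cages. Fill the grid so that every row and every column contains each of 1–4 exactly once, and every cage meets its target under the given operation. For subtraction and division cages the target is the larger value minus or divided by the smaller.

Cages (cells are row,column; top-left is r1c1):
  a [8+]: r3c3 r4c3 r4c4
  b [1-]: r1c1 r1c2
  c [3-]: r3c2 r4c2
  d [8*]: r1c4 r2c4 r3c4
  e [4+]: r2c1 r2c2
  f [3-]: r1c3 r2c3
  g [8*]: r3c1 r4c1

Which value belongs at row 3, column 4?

The only place for 2 in row 2 is r2c4.
The only place for 4 in row 2 is r2c3.
4 is placed in column 3, leaving r1c3 = 1.
1 is placed in row 1; hence r1c4 = 4.
Column 3 now contains 1, so r3c3 = 3.
4 is placed in column 4, which forces r3c4 = 1.
Column 3 already has 3, so r4c3 = 2.
4 is placed in column 4, so r4c4 = 3.
The two cells of cage g must have product 8, so r3c1 = 2.
1 is placed in row 3; hence r3c2 = 4.
Row 4 now contains 2, leaving r4c1 = 4.
Cage c's pair has difference 3, so r4c2 = 1.
Column 1 now contains 2; hence r1c1 = 3.
Cage b needs two cells with difference 1, so r1c2 = 2.
The two cells of cage e must have sum 4, leaving r2c1 = 1.
Column 2 now contains 1, leaving r2c2 = 3.
Filled in: 3 2 1 4 / 1 3 4 2 / 2 4 3 1 / 4 1 2 3.

1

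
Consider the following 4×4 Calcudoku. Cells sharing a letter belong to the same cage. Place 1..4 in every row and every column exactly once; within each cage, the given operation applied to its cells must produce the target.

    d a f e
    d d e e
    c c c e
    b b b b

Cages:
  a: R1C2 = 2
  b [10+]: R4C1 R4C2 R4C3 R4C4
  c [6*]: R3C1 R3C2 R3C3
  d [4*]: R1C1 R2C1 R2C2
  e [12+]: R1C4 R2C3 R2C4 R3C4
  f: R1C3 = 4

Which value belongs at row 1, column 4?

3

A is a freebie; hence R1C2 = 2.
F is a freebie, so R1C3 = 4.
Column 2 already has 2, which forces R2C2 = 1.
Column 3 now contains 4, which forces R2C3 = 3.
1 is placed in column 2, leaving R3C2 = 3.
Column 2 now contains 3, leaving R4C2 = 4.
2 is placed in row 1, leaving R1C1 = 1.
The 4 cells of cage e must have sum 12, so R1C4 = 3.
1 is placed in row 2; hence R2C1 = 4.
Row 2 already has 4, so R2C4 = 2.
Column 1 now contains 1, so R3C1 = 2.
Row 3 already has 2, which forces R3C3 = 1.
Column 4 now contains 2, leaving R3C4 = 4.
2 is placed in column 1; hence R4C1 = 3.
1 is placed in column 3, so R4C3 = 2.
Column 4 now contains 2, so R4C4 = 1.
The full grid is 1 2 4 3 / 4 1 3 2 / 2 3 1 4 / 3 4 2 1.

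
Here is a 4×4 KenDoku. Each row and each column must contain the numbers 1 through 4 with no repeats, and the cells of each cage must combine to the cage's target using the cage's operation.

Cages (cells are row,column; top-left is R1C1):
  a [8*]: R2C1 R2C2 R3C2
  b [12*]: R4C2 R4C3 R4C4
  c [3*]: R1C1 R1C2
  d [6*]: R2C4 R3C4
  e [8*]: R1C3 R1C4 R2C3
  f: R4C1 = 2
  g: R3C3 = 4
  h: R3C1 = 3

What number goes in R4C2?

4

Cage h is a single given cell, which forces R3C1 = 3.
G is a freebie, leaving R3C3 = 4.
Row 3 already has 3, leaving R3C4 = 2.
Cage f is a single given cell, which forces R4C1 = 2.
3 is placed in column 1, leaving R1C1 = 1.
The two cells of cage c must have product 3; hence R1C2 = 3.
Row 1 already has 1, leaving R1C3 = 2.
Cage e needs product 8, so R1C4 = 4.
The 3 cells of cage a must have product 8, which forces R2C1 = 4.
Cage a has product 8, leaving R2C2 = 2.
Column 3 now contains 2, leaving R2C3 = 1.
2 is placed in column 4, leaving R2C4 = 3.
Row 3 already has 2, leaving R3C2 = 1.
Column 2 already has 1, which forces R4C2 = 4.
Column 3 already has 1, which forces R4C3 = 3.
Column 4 now contains 3, which forces R4C4 = 1.
Filled in: 1 3 2 4 / 4 2 1 3 / 3 1 4 2 / 2 4 3 1.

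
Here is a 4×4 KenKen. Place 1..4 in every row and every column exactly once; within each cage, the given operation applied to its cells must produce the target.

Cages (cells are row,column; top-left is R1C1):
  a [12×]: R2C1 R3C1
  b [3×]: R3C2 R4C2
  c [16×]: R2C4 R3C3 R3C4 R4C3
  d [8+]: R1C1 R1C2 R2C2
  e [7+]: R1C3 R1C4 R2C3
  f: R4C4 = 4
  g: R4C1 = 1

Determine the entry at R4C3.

Cage g is a single given cell, so R4C1 = 1.
1 is placed in row 4; hence R4C2 = 3.
Cage f is a single given cell; hence R4C4 = 4.
3 is placed in column 2; hence R3C2 = 1.
Cage c needs product 16, leaving R3C3 = 4.
Row 3 already has 1; hence R3C4 = 2.
Row 4 already has 4, leaving R4C3 = 2.
The 3 cells of cage d must have sum 8, leaving R1C1 = 2.
1 is placed in column 2; hence R1C2 = 4.
The 3 cells of cage e must have sum 7, so R1C3 = 1.
Cage e has sum 7; hence R1C4 = 3.
Cage a needs two cells with product 12, which forces R2C1 = 4.
Cage d needs sum 8; hence R2C2 = 2.
Cage e has sum 7, leaving R2C3 = 3.
Column 4 already has 2; hence R2C4 = 1.
Row 3 now contains 4, which forces R3C1 = 3.
Filled in: 2 4 1 3 / 4 2 3 1 / 3 1 4 2 / 1 3 2 4.

2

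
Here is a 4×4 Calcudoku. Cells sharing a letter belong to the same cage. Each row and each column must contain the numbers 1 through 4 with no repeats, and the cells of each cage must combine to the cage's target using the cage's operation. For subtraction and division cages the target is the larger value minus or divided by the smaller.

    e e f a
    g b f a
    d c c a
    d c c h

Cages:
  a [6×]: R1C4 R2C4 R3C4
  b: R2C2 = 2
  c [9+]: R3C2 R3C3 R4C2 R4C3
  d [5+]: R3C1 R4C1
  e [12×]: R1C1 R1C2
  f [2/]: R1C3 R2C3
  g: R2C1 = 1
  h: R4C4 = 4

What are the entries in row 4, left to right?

G is a freebie, which forces R2C1 = 1.
B is a freebie, so R2C2 = 2.
Row 2 already has 2, leaving R2C3 = 4.
Row 2 already has 2, which forces R2C4 = 3.
Cage h is a single given cell, which forces R4C4 = 4.
Cage f's pair has quotient 2; hence R1C3 = 2.
Row 1 now contains 2, leaving R1C4 = 1.
Column 4 already has 1, leaving R3C4 = 2.
Column 3 already has 2, which forces R4C3 = 3.
Row 3 already has 2, which forces R3C1 = 3.
Cage c needs sum 9, which forces R3C2 = 4.
Column 3 now contains 3, so R3C3 = 1.
Row 4 now contains 3, which forces R4C1 = 2.
Row 4 now contains 3, leaving R4C2 = 1.
Column 1 now contains 3, which forces R1C1 = 4.
4 is placed in column 2, leaving R1C2 = 3.
Completed grid: 4 3 2 1 / 1 2 4 3 / 3 4 1 2 / 2 1 3 4.

2 1 3 4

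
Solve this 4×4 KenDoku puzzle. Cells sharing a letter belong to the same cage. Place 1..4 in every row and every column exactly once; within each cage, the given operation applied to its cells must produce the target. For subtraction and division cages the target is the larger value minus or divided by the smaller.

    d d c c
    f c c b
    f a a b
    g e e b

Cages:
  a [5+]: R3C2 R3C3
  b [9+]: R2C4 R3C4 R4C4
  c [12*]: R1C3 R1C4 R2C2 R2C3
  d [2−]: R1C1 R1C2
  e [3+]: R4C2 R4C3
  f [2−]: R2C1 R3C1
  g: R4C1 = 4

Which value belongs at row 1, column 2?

4

Cage g is given, which forces R4C1 = 4.
The only place for 3 in row 4 is R4C4.
Column 1 needs a 2, and only R1C1 is open for it.
Cage d needs two cells with difference 2, so R1C2 = 4.
4 is placed in row 1, which forces R1C4 = 1.
1 is placed in row 1, which forces R1C3 = 3.
Cage c needs product 12, so R2C2 = 1.
The 4 cells of cage c must have product 12, so R2C3 = 4.
Row 2 already has 4, leaving R2C4 = 2.
Column 3 already has 4; hence R3C3 = 2.
Column 4 already has 2, leaving R3C4 = 4.
Column 2 already has 1, so R4C2 = 2.
Column 3 now contains 2, leaving R4C3 = 1.
Row 2 now contains 1; hence R2C1 = 3.
Cage f's pair has difference 2, leaving R3C1 = 1.
2 is placed in row 3; hence R3C2 = 3.
The full grid is 2 4 3 1 / 3 1 4 2 / 1 3 2 4 / 4 2 1 3.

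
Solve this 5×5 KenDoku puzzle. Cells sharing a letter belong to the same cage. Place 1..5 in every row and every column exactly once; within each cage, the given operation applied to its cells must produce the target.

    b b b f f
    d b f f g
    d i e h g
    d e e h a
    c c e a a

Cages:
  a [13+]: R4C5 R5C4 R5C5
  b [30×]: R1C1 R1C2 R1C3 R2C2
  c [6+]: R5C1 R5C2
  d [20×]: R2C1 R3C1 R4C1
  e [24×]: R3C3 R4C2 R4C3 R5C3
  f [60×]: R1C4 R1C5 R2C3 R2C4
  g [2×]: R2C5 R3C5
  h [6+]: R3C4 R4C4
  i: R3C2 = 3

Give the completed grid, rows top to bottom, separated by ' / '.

Cage i is given, leaving R3C2 = 3.
The only place for 3 in row 4 is R4C3.
Cage b needs product 30, so R1C1 = 3.
The 4 cells of cage f must have product 60, which forces R2C4 = 3.
The only place for 3 in row 5 is R5C5.
The 3 cells of cage a must have sum 13, which forces R4C5 = 5.
Cage a has sum 13, which forces R5C4 = 5.
The 4 cells of cage f must have product 60, which forces R2C3 = 5.
The 4 cells of cage b must have product 30; hence R1C2 = 5.
Cage d has product 20, so R3C1 = 5.
Row 1 needs a 2, and only R1C3 is open for it.
Cage b has product 30, which forces R2C2 = 1.
1 is placed in row 2, which forces R2C5 = 2.
Column 5 now contains 2, which forces R3C5 = 1.
The 4 cells of cage e must have product 24, leaving R4C2 = 2.
Row 4 now contains 2, leaving R4C4 = 4.
Column 2 now contains 2, so R5C2 = 4.
Row 5 now contains 4, leaving R5C3 = 1.
Column 4 now contains 4, so R1C4 = 1.
Column 5 now contains 1, which forces R1C5 = 4.
1 is placed in row 2, so R2C1 = 4.
Row 3 now contains 1; hence R3C3 = 4.
Column 4 now contains 4, so R3C4 = 2.
Row 4 already has 4; hence R4C1 = 1.
Row 5 now contains 4, leaving R5C1 = 2.

3 5 2 1 4 / 4 1 5 3 2 / 5 3 4 2 1 / 1 2 3 4 5 / 2 4 1 5 3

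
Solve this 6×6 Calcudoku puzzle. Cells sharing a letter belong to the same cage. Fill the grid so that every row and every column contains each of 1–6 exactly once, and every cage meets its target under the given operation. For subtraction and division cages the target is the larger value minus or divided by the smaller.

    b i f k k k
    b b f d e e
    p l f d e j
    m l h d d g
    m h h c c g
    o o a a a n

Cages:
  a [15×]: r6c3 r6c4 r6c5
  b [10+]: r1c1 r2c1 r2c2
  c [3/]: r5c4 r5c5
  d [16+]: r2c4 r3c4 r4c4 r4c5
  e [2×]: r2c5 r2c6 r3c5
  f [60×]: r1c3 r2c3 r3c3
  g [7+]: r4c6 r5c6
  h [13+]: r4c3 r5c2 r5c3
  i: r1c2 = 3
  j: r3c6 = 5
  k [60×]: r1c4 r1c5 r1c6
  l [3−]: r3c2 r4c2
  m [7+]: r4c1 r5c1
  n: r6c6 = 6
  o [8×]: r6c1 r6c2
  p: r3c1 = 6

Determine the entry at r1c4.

5

I is a freebie, so r1c2 = 3.
Cage e has product 2, leaving r2c5 = 2.
The 3 cells of cage e must have product 2, leaving r2c6 = 1.
Cage p is a single given cell, so r3c1 = 6.
Cage e has product 2; hence r3c5 = 1.
Cage j is given, so r3c6 = 5.
Cage n is a single given cell; hence r6c6 = 6.
Cage k has product 60, which forces r1c6 = 2.
Row 1 already has 2, so r1c1 = 1.
Row 1 needs a 4, and only r1c3 is open for it.
Cage f has product 60; hence r2c3 = 5.
Cage f has product 60, which forces r3c3 = 3.
3 is placed in column 3; hence r6c3 = 1.
The 3 cells of cage b must have sum 10, so r2c1 = 3.
Cage b has sum 10, which forces r2c2 = 6.
Row 2 already has 6; hence r2c4 = 4.
Column 4 now contains 4; hence r3c4 = 2.
The 3 cells of cage h must have sum 13, which forces r5c2 = 5.
2 is placed in column 4, which forces r5c4 = 1.
2 is placed in row 3, which forces r3c2 = 4.
Cage m's pair has sum 7, so r4c1 = 5.
5 is placed in column 2, so r4c2 = 1.
Cage d has sum 16, which forces r4c4 = 6.
Cage d has sum 16, which forces r4c5 = 4.
4 is placed in row 4, which forces r4c6 = 3.
Cage m needs two cells with sum 7, leaving r5c1 = 2.
Row 5 already has 2, which forces r5c3 = 6.
Cage c's pair has quotient 3, so r5c5 = 3.
Column 6 now contains 3, which forces r5c6 = 4.
Column 1 now contains 2, leaving r6c1 = 4.
Column 2 now contains 4, which forces r6c2 = 2.
Column 5 already has 3, leaving r6c5 = 5.
Column 4 already has 6; hence r1c4 = 5.
Column 5 already has 5, leaving r1c5 = 6.
Row 4 now contains 6, leaving r4c3 = 2.
Row 6 now contains 5, which forces r6c4 = 3.
The full grid is 1 3 4 5 6 2 / 3 6 5 4 2 1 / 6 4 3 2 1 5 / 5 1 2 6 4 3 / 2 5 6 1 3 4 / 4 2 1 3 5 6.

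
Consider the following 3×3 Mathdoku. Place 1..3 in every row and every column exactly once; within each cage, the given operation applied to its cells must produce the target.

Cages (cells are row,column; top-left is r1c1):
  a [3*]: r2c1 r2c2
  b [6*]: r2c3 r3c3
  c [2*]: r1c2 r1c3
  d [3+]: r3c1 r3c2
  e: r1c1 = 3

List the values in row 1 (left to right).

3 2 1

Cage e is a single given cell; hence r1c1 = 3.
Column 1 now contains 3, leaving r2c1 = 1.
1 is placed in row 2; hence r2c2 = 3.
Row 2 now contains 3, leaving r2c3 = 2.
Column 1 already has 1; hence r3c1 = 2.
Row 3 already has 2, so r3c2 = 1.
2 is placed in column 3; hence r3c3 = 3.
Column 2 now contains 1, leaving r1c2 = 2.
2 is placed in column 3, leaving r1c3 = 1.
The full grid is 3 2 1 / 1 3 2 / 2 1 3.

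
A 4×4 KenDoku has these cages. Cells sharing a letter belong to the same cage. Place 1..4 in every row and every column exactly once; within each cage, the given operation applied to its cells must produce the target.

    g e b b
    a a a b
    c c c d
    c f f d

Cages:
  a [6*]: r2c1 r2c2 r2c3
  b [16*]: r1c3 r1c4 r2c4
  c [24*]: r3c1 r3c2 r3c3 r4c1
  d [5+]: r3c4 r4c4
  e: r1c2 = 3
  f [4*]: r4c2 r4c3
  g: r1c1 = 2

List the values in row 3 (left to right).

G is a freebie, which forces r1c1 = 2.
Cage e is a single given cell, leaving r1c2 = 3.
2 is placed in row 1; hence r1c3 = 4.
Row 1 already has 4, so r1c4 = 1.
Column 3 already has 4, leaving r4c3 = 1.
Cage b has product 16, which forces r2c4 = 4.
1 is placed in row 4, so r4c2 = 4.
Cage c has product 24; hence r3c1 = 4.
The 4 cells of cage c must have product 24, so r3c2 = 1.
Cage c needs product 24; hence r3c3 = 2.
2 is placed in row 3, so r3c4 = 3.
4 is placed in row 4, leaving r4c1 = 3.
3 is placed in column 4; hence r4c4 = 2.
Column 1 now contains 3, so r2c1 = 1.
1 is placed in column 2, which forces r2c2 = 2.
Column 3 already has 2, which forces r2c3 = 3.
Filled in: 2 3 4 1 / 1 2 3 4 / 4 1 2 3 / 3 4 1 2.

4 1 2 3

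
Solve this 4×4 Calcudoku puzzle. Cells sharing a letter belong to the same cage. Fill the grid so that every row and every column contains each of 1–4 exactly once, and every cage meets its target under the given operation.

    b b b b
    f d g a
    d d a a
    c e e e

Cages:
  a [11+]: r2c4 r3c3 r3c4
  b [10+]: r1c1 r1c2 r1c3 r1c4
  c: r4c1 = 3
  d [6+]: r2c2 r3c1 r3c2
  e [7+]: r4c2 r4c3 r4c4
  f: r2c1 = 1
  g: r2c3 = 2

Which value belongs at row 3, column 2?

1

F is a freebie, leaving r2c1 = 1.
Cage g is a single given cell, so r2c3 = 2.
Cage a needs sum 11, which forces r2c4 = 4.
Cage a needs sum 11; hence r3c3 = 4.
Cage a needs sum 11; hence r3c4 = 3.
Cage c is given; hence r4c1 = 3.
Column 3 already has 4, leaving r4c3 = 1.
1 is placed in row 4, so r4c4 = 2.
1 is placed in column 3, which forces r1c3 = 3.
Column 4 already has 2, so r1c4 = 1.
Row 2 already has 2; hence r2c2 = 3.
Row 3 now contains 3; hence r3c1 = 2.
Cage d needs sum 6, so r3c2 = 1.
2 is placed in row 4, so r4c2 = 4.
Column 1 already has 2, which forces r1c1 = 4.
4 is placed in column 2, which forces r1c2 = 2.
Completed grid: 4 2 3 1 / 1 3 2 4 / 2 1 4 3 / 3 4 1 2.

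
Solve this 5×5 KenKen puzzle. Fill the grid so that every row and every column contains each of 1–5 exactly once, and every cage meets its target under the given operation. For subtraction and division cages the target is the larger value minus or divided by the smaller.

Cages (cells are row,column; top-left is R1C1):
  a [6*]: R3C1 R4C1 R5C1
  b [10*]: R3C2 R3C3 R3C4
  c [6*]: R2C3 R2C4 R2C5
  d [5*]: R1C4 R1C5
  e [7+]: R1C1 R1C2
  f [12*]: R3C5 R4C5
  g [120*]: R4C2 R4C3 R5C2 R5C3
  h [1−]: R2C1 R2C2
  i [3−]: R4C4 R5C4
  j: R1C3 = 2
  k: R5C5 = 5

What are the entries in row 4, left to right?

2 5 4 1 3

Cage j is a single given cell, so R1C3 = 2.
Cage k is given, which forces R5C5 = 5.
Cage d's pair has product 5, leaving R1C4 = 5.
5 is placed in column 5, so R1C5 = 1.
In row 3, 4 can only go at R3C5, so R3C5 = 4.
Column 5 already has 4, leaving R4C5 = 3.
Column 5 now contains 3; hence R2C5 = 2.
In row 3, 3 can only go at R3C1, so R3C1 = 3.
Column 1 now contains 3, leaving R1C1 = 4.
Cage e's pair has sum 7; hence R1C2 = 3.
4 is placed in column 1, which forces R2C1 = 5.
Row 2 already has 5, which forces R2C2 = 4.
Column 2 now contains 4, which forces R5C2 = 2.
The 3 cells of cage b must have product 10, which forces R3C4 = 2.
Cage a needs product 6, so R4C1 = 2.
Column 2 already has 2, which forces R4C2 = 5.
The 4 cells of cage g must have product 120, leaving R4C3 = 4.
Row 4 now contains 4, which forces R4C4 = 1.
Row 5 now contains 2, which forces R5C1 = 1.
Cage g needs product 120, so R5C3 = 3.
Column 4 now contains 1, which forces R5C4 = 4.
Column 3 now contains 3, so R2C3 = 1.
Column 4 now contains 1, so R2C4 = 3.
Column 2 already has 5, which forces R3C2 = 1.
Cage b needs product 10, leaving R3C3 = 5.
Completed grid: 4 3 2 5 1 / 5 4 1 3 2 / 3 1 5 2 4 / 2 5 4 1 3 / 1 2 3 4 5.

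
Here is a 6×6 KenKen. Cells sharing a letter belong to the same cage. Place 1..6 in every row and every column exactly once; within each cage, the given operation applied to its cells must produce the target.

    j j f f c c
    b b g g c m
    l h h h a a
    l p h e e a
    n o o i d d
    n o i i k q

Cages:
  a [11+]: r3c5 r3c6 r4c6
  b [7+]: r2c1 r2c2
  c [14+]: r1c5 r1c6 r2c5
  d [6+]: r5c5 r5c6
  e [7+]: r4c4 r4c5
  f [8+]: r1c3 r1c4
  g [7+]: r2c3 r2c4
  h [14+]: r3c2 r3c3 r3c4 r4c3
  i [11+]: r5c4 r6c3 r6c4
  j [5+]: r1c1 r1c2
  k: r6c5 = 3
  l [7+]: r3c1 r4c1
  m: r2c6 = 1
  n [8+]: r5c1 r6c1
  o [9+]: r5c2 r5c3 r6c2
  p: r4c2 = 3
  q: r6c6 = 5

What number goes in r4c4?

M is a freebie; hence r2c6 = 1.
Cage p is given; hence r4c2 = 3.
K is a freebie, so r6c5 = 3.
Q is a freebie, so r6c6 = 5.
Row 2 needs a 6, and only r2c5 is open for it.
The pair r5c5/r5c6 in row 5 holds {2, 4}, leaving r5c1 = 6.
Cage n's pair has sum 8; hence r6c1 = 2.
2 is placed in row 6, so r6c2 = 1.
Cage l's pair has sum 7, leaving r3c1 = 3.
Cage l's pair has sum 7; hence r4c1 = 4.
1 is placed in column 2; hence r5c2 = 5.
Cage o needs sum 9, leaving r5c3 = 3.
Cage i needs sum 11, which forces r5c4 = 1.
Column 1 already has 3, so r1c1 = 1.
Cage j's pair has sum 5, leaving r1c2 = 4.
Column 1 already has 3; hence r2c1 = 5.
The two cells of cage b must have sum 7; hence r2c2 = 2.
Row 2 now contains 2, leaving r2c3 = 4.
Row 2 now contains 2, which forces r2c4 = 3.
2 is placed in column 2, so r3c2 = 6.
Cage a has sum 11, which forces r3c6 = 4.
Column 6 already has 4, leaving r5c6 = 2.
Column 3 already has 4, which forces r6c3 = 6.
Row 6 already has 6, so r6c4 = 4.
Cage f needs two cells with sum 8, leaving r1c3 = 2.
Cage f needs two cells with sum 8, which forces r1c4 = 6.
Row 1 already has 2, leaving r1c5 = 5.
Row 1 already has 6, so r1c6 = 3.
Cage a needs sum 11, so r3c5 = 1.
Column 5 now contains 1, leaving r4c5 = 2.
Column 6 already has 2; hence r4c6 = 6.
2 is placed in row 5, so r5c5 = 4.
1 is placed in row 3, leaving r3c3 = 5.
The 4 cells of cage h must have sum 14; hence r3c4 = 2.
The 4 cells of cage h must have sum 14, so r4c3 = 1.
2 is placed in row 4, so r4c4 = 5.
Completed grid: 1 4 2 6 5 3 / 5 2 4 3 6 1 / 3 6 5 2 1 4 / 4 3 1 5 2 6 / 6 5 3 1 4 2 / 2 1 6 4 3 5.

5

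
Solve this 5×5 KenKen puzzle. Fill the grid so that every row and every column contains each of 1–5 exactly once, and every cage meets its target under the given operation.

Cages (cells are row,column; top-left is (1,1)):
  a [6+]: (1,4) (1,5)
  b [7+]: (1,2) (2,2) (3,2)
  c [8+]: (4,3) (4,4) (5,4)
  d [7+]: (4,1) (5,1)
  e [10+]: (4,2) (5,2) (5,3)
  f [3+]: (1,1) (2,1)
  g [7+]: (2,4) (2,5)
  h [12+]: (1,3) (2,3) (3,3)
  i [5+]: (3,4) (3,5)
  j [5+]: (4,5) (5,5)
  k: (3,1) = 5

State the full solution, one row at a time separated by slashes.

Cage k is a single given cell, so (3,1) = 5.
The only place for 3 in row 1 is (1,3).
The 3 cells of cage h must have sum 12; hence (2,3) = 5.
Column 3 now contains 3, which forces (3,3) = 4.
The only place for 1 in row 3 is (3,2).
Row 2 needs a 1, and only (2,1) is open for it.
Column 1 already has 1, which forces (1,1) = 2.
Row 1 now contains 2, which forces (1,2) = 4.
4 is placed in column 2, leaving (2,2) = 2.
The 3 cells of cage e must have sum 10; hence (5,3) = 2.
Column 3 now contains 2; hence (4,3) = 1.
In row 4, 5 can only go at (4,2), so (4,2) = 5.
Column 2 now contains 5, so (5,2) = 3.
Row 5 now contains 3, which forces (5,5) = 1.
The two cells of cage a must have sum 6, which forces (1,4) = 1.
Column 5 now contains 1; hence (1,5) = 5.
Cage d needs two cells with sum 7, leaving (4,1) = 3.
3 is placed in row 4, leaving (4,4) = 2.
Cage j's pair has sum 5, so (4,5) = 4.
Row 5 now contains 3, leaving (5,1) = 4.
Row 5 already has 4; hence (5,4) = 5.
Cage g needs two cells with sum 7, leaving (2,4) = 4.
4 is placed in column 5, leaving (2,5) = 3.
2 is placed in column 4, so (3,4) = 3.
The two cells of cage i must have sum 5; hence (3,5) = 2.

2 4 3 1 5 / 1 2 5 4 3 / 5 1 4 3 2 / 3 5 1 2 4 / 4 3 2 5 1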